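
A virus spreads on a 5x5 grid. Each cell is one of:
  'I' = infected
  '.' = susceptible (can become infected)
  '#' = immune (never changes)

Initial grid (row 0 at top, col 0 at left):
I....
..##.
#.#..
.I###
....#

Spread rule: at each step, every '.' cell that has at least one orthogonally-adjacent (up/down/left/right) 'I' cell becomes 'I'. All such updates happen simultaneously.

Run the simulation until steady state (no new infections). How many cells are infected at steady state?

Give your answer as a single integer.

Answer: 17

Derivation:
Step 0 (initial): 2 infected
Step 1: +5 new -> 7 infected
Step 2: +4 new -> 11 infected
Step 3: +2 new -> 13 infected
Step 4: +1 new -> 14 infected
Step 5: +1 new -> 15 infected
Step 6: +1 new -> 16 infected
Step 7: +1 new -> 17 infected
Step 8: +0 new -> 17 infected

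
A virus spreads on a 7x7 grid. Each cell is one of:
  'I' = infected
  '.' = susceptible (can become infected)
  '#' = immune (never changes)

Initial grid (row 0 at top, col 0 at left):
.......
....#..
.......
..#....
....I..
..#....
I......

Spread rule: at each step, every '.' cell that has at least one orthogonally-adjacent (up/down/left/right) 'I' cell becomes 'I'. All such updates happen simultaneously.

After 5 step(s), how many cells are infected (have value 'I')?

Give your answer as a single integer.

Answer: 40

Derivation:
Step 0 (initial): 2 infected
Step 1: +6 new -> 8 infected
Step 2: +11 new -> 19 infected
Step 3: +8 new -> 27 infected
Step 4: +7 new -> 34 infected
Step 5: +6 new -> 40 infected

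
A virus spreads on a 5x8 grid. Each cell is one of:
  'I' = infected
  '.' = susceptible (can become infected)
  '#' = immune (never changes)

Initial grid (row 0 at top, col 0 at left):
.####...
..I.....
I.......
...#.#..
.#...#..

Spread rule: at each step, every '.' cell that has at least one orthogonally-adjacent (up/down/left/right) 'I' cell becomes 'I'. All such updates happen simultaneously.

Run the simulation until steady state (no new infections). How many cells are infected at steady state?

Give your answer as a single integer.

Step 0 (initial): 2 infected
Step 1: +6 new -> 8 infected
Step 2: +6 new -> 14 infected
Step 3: +3 new -> 17 infected
Step 4: +5 new -> 22 infected
Step 5: +4 new -> 26 infected
Step 6: +3 new -> 29 infected
Step 7: +2 new -> 31 infected
Step 8: +1 new -> 32 infected
Step 9: +0 new -> 32 infected

Answer: 32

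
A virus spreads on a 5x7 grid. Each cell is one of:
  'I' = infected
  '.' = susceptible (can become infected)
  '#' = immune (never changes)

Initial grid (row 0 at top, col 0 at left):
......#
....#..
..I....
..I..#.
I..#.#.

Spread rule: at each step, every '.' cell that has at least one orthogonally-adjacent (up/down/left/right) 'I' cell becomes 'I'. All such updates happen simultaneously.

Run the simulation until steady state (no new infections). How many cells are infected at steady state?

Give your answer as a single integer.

Step 0 (initial): 3 infected
Step 1: +8 new -> 11 infected
Step 2: +6 new -> 17 infected
Step 3: +5 new -> 22 infected
Step 4: +4 new -> 26 infected
Step 5: +3 new -> 29 infected
Step 6: +1 new -> 30 infected
Step 7: +0 new -> 30 infected

Answer: 30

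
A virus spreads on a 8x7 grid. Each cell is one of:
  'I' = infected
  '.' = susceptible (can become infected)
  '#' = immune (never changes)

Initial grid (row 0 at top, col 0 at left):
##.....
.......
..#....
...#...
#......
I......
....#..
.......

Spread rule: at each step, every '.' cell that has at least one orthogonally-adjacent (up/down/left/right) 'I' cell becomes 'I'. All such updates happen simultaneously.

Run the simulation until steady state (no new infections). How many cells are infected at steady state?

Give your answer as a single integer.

Answer: 50

Derivation:
Step 0 (initial): 1 infected
Step 1: +2 new -> 3 infected
Step 2: +4 new -> 7 infected
Step 3: +5 new -> 12 infected
Step 4: +7 new -> 19 infected
Step 5: +5 new -> 24 infected
Step 6: +7 new -> 31 infected
Step 7: +7 new -> 38 infected
Step 8: +6 new -> 44 infected
Step 9: +3 new -> 47 infected
Step 10: +2 new -> 49 infected
Step 11: +1 new -> 50 infected
Step 12: +0 new -> 50 infected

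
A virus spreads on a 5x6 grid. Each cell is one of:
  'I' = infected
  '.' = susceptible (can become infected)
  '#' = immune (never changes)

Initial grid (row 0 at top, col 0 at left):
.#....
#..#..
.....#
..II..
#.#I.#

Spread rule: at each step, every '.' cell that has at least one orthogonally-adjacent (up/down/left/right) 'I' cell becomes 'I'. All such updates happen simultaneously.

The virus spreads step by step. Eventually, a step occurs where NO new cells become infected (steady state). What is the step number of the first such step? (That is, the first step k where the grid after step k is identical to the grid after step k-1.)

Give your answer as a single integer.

Step 0 (initial): 3 infected
Step 1: +5 new -> 8 infected
Step 2: +6 new -> 14 infected
Step 3: +4 new -> 18 infected
Step 4: +3 new -> 21 infected
Step 5: +1 new -> 22 infected
Step 6: +0 new -> 22 infected

Answer: 6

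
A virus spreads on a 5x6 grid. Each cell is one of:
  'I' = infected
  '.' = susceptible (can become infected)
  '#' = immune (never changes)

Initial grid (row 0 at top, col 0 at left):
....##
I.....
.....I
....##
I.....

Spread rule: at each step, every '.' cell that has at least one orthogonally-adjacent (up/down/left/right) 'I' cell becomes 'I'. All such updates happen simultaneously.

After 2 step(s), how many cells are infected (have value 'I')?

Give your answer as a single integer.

Answer: 17

Derivation:
Step 0 (initial): 3 infected
Step 1: +7 new -> 10 infected
Step 2: +7 new -> 17 infected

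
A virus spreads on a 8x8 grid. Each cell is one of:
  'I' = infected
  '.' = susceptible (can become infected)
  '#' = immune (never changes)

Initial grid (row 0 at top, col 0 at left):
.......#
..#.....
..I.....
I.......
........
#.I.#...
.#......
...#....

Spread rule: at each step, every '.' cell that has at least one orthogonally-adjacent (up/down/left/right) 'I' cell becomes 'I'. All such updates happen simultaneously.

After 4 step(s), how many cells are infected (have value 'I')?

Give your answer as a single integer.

Step 0 (initial): 3 infected
Step 1: +10 new -> 13 infected
Step 2: +9 new -> 22 infected
Step 3: +9 new -> 31 infected
Step 4: +9 new -> 40 infected

Answer: 40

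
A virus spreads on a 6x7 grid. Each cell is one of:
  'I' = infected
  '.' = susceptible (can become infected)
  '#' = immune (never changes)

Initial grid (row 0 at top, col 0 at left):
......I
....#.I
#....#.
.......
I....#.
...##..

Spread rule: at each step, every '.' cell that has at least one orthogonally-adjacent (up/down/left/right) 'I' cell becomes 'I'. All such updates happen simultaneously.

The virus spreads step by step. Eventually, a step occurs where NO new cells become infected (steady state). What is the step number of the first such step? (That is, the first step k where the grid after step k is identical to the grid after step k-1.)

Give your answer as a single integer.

Answer: 7

Derivation:
Step 0 (initial): 3 infected
Step 1: +6 new -> 9 infected
Step 2: +5 new -> 14 infected
Step 3: +7 new -> 21 infected
Step 4: +8 new -> 29 infected
Step 5: +6 new -> 35 infected
Step 6: +1 new -> 36 infected
Step 7: +0 new -> 36 infected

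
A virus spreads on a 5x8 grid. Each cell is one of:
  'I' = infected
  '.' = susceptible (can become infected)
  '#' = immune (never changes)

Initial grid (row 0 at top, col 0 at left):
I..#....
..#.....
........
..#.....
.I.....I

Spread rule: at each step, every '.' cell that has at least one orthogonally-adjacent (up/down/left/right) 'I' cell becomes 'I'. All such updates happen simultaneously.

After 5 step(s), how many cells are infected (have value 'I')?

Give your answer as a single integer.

Answer: 34

Derivation:
Step 0 (initial): 3 infected
Step 1: +7 new -> 10 infected
Step 2: +9 new -> 19 infected
Step 3: +6 new -> 25 infected
Step 4: +5 new -> 30 infected
Step 5: +4 new -> 34 infected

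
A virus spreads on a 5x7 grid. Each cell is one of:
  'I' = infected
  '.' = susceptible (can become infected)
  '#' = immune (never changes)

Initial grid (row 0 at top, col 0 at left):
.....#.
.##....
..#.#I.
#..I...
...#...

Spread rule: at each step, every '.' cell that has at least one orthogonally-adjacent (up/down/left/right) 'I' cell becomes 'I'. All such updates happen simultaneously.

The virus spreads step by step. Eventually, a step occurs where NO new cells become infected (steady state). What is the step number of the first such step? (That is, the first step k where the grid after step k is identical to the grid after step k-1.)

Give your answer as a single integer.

Step 0 (initial): 2 infected
Step 1: +6 new -> 8 infected
Step 2: +8 new -> 16 infected
Step 3: +6 new -> 22 infected
Step 4: +3 new -> 25 infected
Step 5: +2 new -> 27 infected
Step 6: +1 new -> 28 infected
Step 7: +0 new -> 28 infected

Answer: 7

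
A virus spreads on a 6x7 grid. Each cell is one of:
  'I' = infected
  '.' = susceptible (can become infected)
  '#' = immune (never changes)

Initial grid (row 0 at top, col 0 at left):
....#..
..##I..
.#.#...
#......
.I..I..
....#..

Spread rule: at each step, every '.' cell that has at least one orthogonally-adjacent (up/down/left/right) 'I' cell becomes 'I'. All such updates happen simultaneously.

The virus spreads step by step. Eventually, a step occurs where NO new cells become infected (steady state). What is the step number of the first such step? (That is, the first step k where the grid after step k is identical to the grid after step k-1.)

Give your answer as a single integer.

Answer: 4

Derivation:
Step 0 (initial): 3 infected
Step 1: +9 new -> 12 infected
Step 2: +11 new -> 23 infected
Step 3: +5 new -> 28 infected
Step 4: +0 new -> 28 infected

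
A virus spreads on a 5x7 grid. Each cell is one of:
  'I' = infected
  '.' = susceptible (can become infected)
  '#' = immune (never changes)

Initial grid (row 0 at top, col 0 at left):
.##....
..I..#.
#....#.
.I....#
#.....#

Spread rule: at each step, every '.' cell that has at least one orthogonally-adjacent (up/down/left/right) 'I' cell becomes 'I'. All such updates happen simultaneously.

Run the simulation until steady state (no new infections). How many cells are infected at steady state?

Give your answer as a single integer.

Step 0 (initial): 2 infected
Step 1: +7 new -> 9 infected
Step 2: +6 new -> 15 infected
Step 3: +5 new -> 20 infected
Step 4: +3 new -> 23 infected
Step 5: +2 new -> 25 infected
Step 6: +1 new -> 26 infected
Step 7: +1 new -> 27 infected
Step 8: +0 new -> 27 infected

Answer: 27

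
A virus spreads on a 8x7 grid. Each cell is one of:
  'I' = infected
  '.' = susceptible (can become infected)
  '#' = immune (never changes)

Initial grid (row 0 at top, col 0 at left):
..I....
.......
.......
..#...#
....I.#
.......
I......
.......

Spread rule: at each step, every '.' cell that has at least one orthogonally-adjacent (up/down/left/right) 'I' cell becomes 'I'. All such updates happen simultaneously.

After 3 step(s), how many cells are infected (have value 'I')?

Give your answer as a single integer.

Step 0 (initial): 3 infected
Step 1: +10 new -> 13 infected
Step 2: +16 new -> 29 infected
Step 3: +14 new -> 43 infected

Answer: 43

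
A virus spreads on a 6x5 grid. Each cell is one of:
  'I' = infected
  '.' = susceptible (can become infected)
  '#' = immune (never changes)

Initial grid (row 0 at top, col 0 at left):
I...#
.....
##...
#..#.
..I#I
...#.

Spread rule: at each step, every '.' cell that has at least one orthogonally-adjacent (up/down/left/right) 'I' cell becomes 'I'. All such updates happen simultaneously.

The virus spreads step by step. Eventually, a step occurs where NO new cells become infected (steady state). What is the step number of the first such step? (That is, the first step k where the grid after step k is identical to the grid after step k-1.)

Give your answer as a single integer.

Step 0 (initial): 3 infected
Step 1: +7 new -> 10 infected
Step 2: +7 new -> 17 infected
Step 3: +5 new -> 22 infected
Step 4: +1 new -> 23 infected
Step 5: +0 new -> 23 infected

Answer: 5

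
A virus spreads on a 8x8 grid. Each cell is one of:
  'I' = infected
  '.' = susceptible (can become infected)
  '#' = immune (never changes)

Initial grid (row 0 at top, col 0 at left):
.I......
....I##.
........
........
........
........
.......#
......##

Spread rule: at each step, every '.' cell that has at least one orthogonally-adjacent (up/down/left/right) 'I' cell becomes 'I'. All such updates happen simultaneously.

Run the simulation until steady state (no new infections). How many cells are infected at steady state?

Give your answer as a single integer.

Step 0 (initial): 2 infected
Step 1: +6 new -> 8 infected
Step 2: +8 new -> 16 infected
Step 3: +8 new -> 24 infected
Step 4: +9 new -> 33 infected
Step 5: +9 new -> 42 infected
Step 6: +8 new -> 50 infected
Step 7: +7 new -> 57 infected
Step 8: +2 new -> 59 infected
Step 9: +0 new -> 59 infected

Answer: 59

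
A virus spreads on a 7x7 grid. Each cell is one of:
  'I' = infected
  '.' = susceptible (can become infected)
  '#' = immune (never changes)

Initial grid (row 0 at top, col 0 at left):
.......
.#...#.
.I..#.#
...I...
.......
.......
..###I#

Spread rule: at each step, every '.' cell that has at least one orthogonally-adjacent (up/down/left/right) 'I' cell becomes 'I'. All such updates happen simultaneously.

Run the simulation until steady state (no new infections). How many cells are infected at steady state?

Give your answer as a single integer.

Step 0 (initial): 3 infected
Step 1: +8 new -> 11 infected
Step 2: +12 new -> 23 infected
Step 3: +10 new -> 33 infected
Step 4: +4 new -> 37 infected
Step 5: +2 new -> 39 infected
Step 6: +1 new -> 40 infected
Step 7: +1 new -> 41 infected
Step 8: +0 new -> 41 infected

Answer: 41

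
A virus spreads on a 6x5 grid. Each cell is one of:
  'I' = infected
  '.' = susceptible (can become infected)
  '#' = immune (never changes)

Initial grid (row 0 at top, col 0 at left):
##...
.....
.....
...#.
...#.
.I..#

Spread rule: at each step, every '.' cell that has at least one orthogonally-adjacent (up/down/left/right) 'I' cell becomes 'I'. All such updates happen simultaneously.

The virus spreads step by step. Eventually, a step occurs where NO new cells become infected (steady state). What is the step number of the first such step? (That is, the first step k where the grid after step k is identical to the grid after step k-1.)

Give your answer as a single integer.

Answer: 9

Derivation:
Step 0 (initial): 1 infected
Step 1: +3 new -> 4 infected
Step 2: +4 new -> 8 infected
Step 3: +3 new -> 11 infected
Step 4: +3 new -> 14 infected
Step 5: +3 new -> 17 infected
Step 6: +3 new -> 20 infected
Step 7: +3 new -> 23 infected
Step 8: +2 new -> 25 infected
Step 9: +0 new -> 25 infected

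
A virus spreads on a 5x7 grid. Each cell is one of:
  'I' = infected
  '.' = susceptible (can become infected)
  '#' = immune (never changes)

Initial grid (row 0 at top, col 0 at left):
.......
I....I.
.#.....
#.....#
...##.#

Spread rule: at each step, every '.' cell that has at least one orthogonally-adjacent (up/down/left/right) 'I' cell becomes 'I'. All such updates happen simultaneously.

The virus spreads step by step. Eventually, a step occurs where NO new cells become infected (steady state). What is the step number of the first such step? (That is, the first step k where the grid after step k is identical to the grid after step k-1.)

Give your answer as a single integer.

Step 0 (initial): 2 infected
Step 1: +7 new -> 9 infected
Step 2: +8 new -> 17 infected
Step 3: +6 new -> 23 infected
Step 4: +2 new -> 25 infected
Step 5: +2 new -> 27 infected
Step 6: +1 new -> 28 infected
Step 7: +1 new -> 29 infected
Step 8: +0 new -> 29 infected

Answer: 8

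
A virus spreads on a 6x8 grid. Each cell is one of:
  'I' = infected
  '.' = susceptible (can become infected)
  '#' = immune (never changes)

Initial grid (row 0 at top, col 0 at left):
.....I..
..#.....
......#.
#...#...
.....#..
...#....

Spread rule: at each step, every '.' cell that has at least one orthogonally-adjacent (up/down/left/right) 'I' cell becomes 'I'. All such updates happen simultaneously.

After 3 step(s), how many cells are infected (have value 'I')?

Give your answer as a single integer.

Answer: 14

Derivation:
Step 0 (initial): 1 infected
Step 1: +3 new -> 4 infected
Step 2: +5 new -> 9 infected
Step 3: +5 new -> 14 infected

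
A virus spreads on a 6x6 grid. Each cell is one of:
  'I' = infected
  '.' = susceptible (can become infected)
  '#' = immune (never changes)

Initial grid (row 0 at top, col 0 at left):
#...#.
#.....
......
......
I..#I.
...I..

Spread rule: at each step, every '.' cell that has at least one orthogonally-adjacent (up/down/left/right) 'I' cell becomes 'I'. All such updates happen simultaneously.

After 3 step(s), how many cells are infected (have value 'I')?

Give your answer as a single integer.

Answer: 23

Derivation:
Step 0 (initial): 3 infected
Step 1: +7 new -> 10 infected
Step 2: +8 new -> 18 infected
Step 3: +5 new -> 23 infected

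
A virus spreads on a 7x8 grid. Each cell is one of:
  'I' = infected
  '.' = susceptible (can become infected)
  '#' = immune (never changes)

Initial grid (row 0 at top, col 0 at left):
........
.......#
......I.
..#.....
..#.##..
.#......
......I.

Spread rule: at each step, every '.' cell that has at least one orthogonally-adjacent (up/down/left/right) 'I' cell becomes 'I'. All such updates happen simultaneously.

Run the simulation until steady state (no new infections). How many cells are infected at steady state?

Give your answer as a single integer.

Answer: 50

Derivation:
Step 0 (initial): 2 infected
Step 1: +7 new -> 9 infected
Step 2: +9 new -> 18 infected
Step 3: +8 new -> 26 infected
Step 4: +6 new -> 32 infected
Step 5: +6 new -> 38 infected
Step 6: +5 new -> 43 infected
Step 7: +5 new -> 48 infected
Step 8: +2 new -> 50 infected
Step 9: +0 new -> 50 infected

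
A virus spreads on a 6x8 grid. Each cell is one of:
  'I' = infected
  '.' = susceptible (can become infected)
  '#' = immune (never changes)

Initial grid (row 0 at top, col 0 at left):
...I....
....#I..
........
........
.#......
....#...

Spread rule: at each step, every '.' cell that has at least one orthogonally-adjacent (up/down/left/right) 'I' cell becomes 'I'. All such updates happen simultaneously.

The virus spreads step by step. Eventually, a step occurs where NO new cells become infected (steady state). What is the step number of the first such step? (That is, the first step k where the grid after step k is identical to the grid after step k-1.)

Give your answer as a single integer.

Answer: 9

Derivation:
Step 0 (initial): 2 infected
Step 1: +6 new -> 8 infected
Step 2: +8 new -> 16 infected
Step 3: +9 new -> 25 infected
Step 4: +8 new -> 33 infected
Step 5: +6 new -> 39 infected
Step 6: +3 new -> 42 infected
Step 7: +2 new -> 44 infected
Step 8: +1 new -> 45 infected
Step 9: +0 new -> 45 infected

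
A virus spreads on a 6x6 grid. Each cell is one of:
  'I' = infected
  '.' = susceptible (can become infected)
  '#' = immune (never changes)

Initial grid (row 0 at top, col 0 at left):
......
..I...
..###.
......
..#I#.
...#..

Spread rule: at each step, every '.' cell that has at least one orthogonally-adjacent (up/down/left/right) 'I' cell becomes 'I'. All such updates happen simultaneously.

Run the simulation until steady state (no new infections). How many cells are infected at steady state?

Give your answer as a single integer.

Answer: 30

Derivation:
Step 0 (initial): 2 infected
Step 1: +4 new -> 6 infected
Step 2: +7 new -> 13 infected
Step 3: +6 new -> 19 infected
Step 4: +5 new -> 24 infected
Step 5: +3 new -> 27 infected
Step 6: +3 new -> 30 infected
Step 7: +0 new -> 30 infected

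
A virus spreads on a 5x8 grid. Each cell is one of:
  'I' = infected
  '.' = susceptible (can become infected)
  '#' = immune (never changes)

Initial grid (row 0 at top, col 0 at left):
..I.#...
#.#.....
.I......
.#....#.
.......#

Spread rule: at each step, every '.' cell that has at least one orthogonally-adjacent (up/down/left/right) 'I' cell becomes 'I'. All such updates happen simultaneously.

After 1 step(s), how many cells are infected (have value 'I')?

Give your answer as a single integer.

Step 0 (initial): 2 infected
Step 1: +5 new -> 7 infected

Answer: 7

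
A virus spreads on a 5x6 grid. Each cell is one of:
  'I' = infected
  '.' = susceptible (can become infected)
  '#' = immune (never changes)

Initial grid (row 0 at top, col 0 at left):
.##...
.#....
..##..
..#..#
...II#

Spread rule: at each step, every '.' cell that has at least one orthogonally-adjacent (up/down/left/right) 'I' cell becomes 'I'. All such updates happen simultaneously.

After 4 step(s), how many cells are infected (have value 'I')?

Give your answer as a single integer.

Step 0 (initial): 2 infected
Step 1: +3 new -> 5 infected
Step 2: +2 new -> 7 infected
Step 3: +4 new -> 11 infected
Step 4: +5 new -> 16 infected

Answer: 16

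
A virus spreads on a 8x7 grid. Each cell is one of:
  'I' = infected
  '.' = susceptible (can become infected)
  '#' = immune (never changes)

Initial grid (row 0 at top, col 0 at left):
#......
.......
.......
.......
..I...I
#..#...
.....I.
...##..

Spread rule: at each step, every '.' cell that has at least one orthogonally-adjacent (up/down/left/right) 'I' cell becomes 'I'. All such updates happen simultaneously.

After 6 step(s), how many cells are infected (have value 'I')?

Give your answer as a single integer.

Step 0 (initial): 3 infected
Step 1: +11 new -> 14 infected
Step 2: +12 new -> 26 infected
Step 3: +9 new -> 35 infected
Step 4: +9 new -> 44 infected
Step 5: +6 new -> 50 infected
Step 6: +1 new -> 51 infected

Answer: 51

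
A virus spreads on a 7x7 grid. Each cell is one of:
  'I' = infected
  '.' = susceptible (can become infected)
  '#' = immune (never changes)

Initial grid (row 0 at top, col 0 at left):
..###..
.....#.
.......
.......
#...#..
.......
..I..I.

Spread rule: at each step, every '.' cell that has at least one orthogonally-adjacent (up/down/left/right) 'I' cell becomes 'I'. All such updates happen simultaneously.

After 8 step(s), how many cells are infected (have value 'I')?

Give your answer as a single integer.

Answer: 43

Derivation:
Step 0 (initial): 2 infected
Step 1: +6 new -> 8 infected
Step 2: +7 new -> 15 infected
Step 3: +6 new -> 21 infected
Step 4: +6 new -> 27 infected
Step 5: +6 new -> 33 infected
Step 6: +5 new -> 38 infected
Step 7: +3 new -> 41 infected
Step 8: +2 new -> 43 infected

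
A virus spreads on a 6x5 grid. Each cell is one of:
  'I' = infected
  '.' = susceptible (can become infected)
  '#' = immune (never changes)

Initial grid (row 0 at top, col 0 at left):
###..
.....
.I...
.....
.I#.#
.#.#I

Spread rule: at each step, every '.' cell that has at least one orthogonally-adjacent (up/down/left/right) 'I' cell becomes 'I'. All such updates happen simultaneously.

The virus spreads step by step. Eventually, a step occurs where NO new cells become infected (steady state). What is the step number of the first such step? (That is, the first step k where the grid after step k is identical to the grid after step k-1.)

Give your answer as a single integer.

Answer: 6

Derivation:
Step 0 (initial): 3 infected
Step 1: +5 new -> 8 infected
Step 2: +6 new -> 14 infected
Step 3: +3 new -> 17 infected
Step 4: +4 new -> 21 infected
Step 5: +1 new -> 22 infected
Step 6: +0 new -> 22 infected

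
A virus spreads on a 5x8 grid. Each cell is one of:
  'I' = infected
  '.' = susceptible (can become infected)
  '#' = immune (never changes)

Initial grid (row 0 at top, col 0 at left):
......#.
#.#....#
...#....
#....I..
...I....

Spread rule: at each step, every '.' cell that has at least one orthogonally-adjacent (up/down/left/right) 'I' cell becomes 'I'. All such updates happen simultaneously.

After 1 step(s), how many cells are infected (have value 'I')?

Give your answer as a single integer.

Step 0 (initial): 2 infected
Step 1: +7 new -> 9 infected

Answer: 9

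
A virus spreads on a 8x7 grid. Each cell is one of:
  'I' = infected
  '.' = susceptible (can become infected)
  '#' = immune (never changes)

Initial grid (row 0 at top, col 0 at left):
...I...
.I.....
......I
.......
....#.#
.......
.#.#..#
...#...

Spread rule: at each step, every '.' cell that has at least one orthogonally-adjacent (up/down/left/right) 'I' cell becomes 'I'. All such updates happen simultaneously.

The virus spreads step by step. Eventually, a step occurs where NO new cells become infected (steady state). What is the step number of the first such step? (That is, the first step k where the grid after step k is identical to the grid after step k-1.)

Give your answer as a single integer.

Answer: 9

Derivation:
Step 0 (initial): 3 infected
Step 1: +10 new -> 13 infected
Step 2: +11 new -> 24 infected
Step 3: +6 new -> 30 infected
Step 4: +5 new -> 35 infected
Step 5: +6 new -> 41 infected
Step 6: +4 new -> 45 infected
Step 7: +4 new -> 49 infected
Step 8: +1 new -> 50 infected
Step 9: +0 new -> 50 infected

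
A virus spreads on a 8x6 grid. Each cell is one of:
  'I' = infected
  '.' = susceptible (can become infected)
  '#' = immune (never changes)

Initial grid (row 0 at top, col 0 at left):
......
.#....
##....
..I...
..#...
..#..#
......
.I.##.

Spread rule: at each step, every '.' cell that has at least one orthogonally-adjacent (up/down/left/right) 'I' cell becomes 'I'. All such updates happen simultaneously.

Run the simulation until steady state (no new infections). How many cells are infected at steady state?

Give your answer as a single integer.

Step 0 (initial): 2 infected
Step 1: +6 new -> 8 infected
Step 2: +9 new -> 17 infected
Step 3: +9 new -> 26 infected
Step 4: +7 new -> 33 infected
Step 5: +4 new -> 37 infected
Step 6: +3 new -> 40 infected
Step 7: +0 new -> 40 infected

Answer: 40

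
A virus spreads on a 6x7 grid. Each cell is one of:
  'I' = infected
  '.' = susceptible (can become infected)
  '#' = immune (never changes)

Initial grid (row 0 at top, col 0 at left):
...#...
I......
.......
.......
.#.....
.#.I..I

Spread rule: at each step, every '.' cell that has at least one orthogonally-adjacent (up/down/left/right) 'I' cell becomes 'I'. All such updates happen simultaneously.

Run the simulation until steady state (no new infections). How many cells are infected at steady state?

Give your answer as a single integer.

Step 0 (initial): 3 infected
Step 1: +8 new -> 11 infected
Step 2: +9 new -> 20 infected
Step 3: +10 new -> 30 infected
Step 4: +5 new -> 35 infected
Step 5: +3 new -> 38 infected
Step 6: +1 new -> 39 infected
Step 7: +0 new -> 39 infected

Answer: 39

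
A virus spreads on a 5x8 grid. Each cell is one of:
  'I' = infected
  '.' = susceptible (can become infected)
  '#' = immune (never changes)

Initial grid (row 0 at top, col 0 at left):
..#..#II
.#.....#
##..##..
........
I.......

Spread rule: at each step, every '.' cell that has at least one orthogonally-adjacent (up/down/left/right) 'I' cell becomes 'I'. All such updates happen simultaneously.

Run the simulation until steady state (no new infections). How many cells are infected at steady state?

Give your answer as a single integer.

Step 0 (initial): 3 infected
Step 1: +3 new -> 6 infected
Step 2: +4 new -> 10 infected
Step 3: +5 new -> 15 infected
Step 4: +8 new -> 23 infected
Step 5: +6 new -> 29 infected
Step 6: +0 new -> 29 infected

Answer: 29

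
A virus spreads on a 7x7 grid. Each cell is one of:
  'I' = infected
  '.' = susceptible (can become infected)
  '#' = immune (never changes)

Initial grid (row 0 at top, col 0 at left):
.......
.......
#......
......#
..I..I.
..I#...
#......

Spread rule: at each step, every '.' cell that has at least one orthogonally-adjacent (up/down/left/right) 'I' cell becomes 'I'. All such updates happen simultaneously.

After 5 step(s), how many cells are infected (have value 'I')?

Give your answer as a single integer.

Answer: 44

Derivation:
Step 0 (initial): 3 infected
Step 1: +9 new -> 12 infected
Step 2: +12 new -> 24 infected
Step 3: +9 new -> 33 infected
Step 4: +6 new -> 39 infected
Step 5: +5 new -> 44 infected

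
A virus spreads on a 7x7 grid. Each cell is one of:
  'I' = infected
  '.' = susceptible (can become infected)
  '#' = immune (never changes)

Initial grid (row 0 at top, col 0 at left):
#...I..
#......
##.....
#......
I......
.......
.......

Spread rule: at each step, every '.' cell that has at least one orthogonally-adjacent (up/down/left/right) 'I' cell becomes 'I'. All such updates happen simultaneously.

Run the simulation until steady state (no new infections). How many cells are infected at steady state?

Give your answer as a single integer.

Step 0 (initial): 2 infected
Step 1: +5 new -> 7 infected
Step 2: +9 new -> 16 infected
Step 3: +10 new -> 26 infected
Step 4: +8 new -> 34 infected
Step 5: +4 new -> 38 infected
Step 6: +3 new -> 41 infected
Step 7: +2 new -> 43 infected
Step 8: +1 new -> 44 infected
Step 9: +0 new -> 44 infected

Answer: 44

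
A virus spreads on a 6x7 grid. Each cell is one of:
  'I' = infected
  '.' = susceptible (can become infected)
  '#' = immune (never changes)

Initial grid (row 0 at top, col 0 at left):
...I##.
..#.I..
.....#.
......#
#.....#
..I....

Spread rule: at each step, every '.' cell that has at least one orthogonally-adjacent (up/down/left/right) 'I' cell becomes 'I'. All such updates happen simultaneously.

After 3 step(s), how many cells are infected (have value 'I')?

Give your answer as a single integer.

Step 0 (initial): 3 infected
Step 1: +7 new -> 10 infected
Step 2: +9 new -> 19 infected
Step 3: +10 new -> 29 infected

Answer: 29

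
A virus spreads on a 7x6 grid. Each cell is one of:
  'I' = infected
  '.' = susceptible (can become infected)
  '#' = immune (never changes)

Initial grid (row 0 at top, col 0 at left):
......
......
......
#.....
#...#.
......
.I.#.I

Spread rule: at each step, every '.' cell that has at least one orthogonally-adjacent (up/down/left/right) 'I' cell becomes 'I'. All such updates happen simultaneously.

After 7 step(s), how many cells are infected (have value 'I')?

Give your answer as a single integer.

Step 0 (initial): 2 infected
Step 1: +5 new -> 7 infected
Step 2: +5 new -> 12 infected
Step 3: +4 new -> 16 infected
Step 4: +5 new -> 21 infected
Step 5: +6 new -> 27 infected
Step 6: +6 new -> 33 infected
Step 7: +4 new -> 37 infected

Answer: 37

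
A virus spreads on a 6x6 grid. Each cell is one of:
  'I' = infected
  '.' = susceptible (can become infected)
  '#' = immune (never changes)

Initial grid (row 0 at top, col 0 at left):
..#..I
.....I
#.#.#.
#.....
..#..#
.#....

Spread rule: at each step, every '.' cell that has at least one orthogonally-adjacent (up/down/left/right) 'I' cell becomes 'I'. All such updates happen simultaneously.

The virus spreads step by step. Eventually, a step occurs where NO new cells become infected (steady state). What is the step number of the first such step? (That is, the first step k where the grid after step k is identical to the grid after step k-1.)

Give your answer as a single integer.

Step 0 (initial): 2 infected
Step 1: +3 new -> 5 infected
Step 2: +3 new -> 8 infected
Step 3: +3 new -> 11 infected
Step 4: +3 new -> 14 infected
Step 5: +6 new -> 20 infected
Step 6: +4 new -> 24 infected
Step 7: +2 new -> 26 infected
Step 8: +1 new -> 27 infected
Step 9: +1 new -> 28 infected
Step 10: +0 new -> 28 infected

Answer: 10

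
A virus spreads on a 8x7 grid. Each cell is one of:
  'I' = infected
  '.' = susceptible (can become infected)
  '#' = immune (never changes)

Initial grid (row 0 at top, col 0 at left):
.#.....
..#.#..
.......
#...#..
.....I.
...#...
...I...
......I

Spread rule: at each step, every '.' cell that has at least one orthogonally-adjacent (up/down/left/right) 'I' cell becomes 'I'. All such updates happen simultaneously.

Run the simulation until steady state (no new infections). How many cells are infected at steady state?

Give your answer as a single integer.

Step 0 (initial): 3 infected
Step 1: +9 new -> 12 infected
Step 2: +10 new -> 22 infected
Step 3: +8 new -> 30 infected
Step 4: +7 new -> 37 infected
Step 5: +6 new -> 43 infected
Step 6: +2 new -> 45 infected
Step 7: +3 new -> 48 infected
Step 8: +1 new -> 49 infected
Step 9: +1 new -> 50 infected
Step 10: +0 new -> 50 infected

Answer: 50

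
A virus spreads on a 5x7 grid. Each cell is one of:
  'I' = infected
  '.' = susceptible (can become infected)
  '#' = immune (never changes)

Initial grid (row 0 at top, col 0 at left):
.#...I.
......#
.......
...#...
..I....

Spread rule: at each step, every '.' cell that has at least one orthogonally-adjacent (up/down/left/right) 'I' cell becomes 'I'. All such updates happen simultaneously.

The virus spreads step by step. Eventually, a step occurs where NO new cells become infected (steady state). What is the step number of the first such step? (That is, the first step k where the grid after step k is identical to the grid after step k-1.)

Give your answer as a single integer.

Answer: 7

Derivation:
Step 0 (initial): 2 infected
Step 1: +6 new -> 8 infected
Step 2: +7 new -> 15 infected
Step 3: +11 new -> 26 infected
Step 4: +4 new -> 30 infected
Step 5: +1 new -> 31 infected
Step 6: +1 new -> 32 infected
Step 7: +0 new -> 32 infected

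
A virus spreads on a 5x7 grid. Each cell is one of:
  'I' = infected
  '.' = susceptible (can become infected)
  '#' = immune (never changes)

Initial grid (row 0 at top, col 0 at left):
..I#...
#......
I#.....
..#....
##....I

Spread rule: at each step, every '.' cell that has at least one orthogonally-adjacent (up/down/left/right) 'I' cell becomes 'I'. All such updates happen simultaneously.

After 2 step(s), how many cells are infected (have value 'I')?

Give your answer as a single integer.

Step 0 (initial): 3 infected
Step 1: +5 new -> 8 infected
Step 2: +8 new -> 16 infected

Answer: 16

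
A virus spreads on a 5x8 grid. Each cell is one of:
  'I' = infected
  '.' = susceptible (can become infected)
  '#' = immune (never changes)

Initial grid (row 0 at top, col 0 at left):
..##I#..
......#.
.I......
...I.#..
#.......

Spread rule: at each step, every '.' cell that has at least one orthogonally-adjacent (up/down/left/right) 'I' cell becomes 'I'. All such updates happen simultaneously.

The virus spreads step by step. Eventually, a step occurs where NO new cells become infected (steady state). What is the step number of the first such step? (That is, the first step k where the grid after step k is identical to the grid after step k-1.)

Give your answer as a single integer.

Answer: 9

Derivation:
Step 0 (initial): 3 infected
Step 1: +9 new -> 12 infected
Step 2: +10 new -> 22 infected
Step 3: +3 new -> 25 infected
Step 4: +2 new -> 27 infected
Step 5: +3 new -> 30 infected
Step 6: +2 new -> 32 infected
Step 7: +1 new -> 33 infected
Step 8: +1 new -> 34 infected
Step 9: +0 new -> 34 infected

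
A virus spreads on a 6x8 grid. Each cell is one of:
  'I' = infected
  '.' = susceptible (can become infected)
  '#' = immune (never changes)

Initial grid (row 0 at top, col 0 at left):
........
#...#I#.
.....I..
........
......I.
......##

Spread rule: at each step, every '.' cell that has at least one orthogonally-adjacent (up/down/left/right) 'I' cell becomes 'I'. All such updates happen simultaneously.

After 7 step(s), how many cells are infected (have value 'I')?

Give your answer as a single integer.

Answer: 43

Derivation:
Step 0 (initial): 3 infected
Step 1: +7 new -> 10 infected
Step 2: +8 new -> 18 infected
Step 3: +8 new -> 26 infected
Step 4: +6 new -> 32 infected
Step 5: +6 new -> 38 infected
Step 6: +4 new -> 42 infected
Step 7: +1 new -> 43 infected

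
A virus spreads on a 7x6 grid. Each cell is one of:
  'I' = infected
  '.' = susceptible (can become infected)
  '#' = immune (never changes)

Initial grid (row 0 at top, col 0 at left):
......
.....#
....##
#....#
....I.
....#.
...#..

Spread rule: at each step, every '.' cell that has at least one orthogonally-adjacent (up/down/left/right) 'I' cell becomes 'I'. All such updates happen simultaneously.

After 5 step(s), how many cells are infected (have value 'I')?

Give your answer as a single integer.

Answer: 26

Derivation:
Step 0 (initial): 1 infected
Step 1: +3 new -> 4 infected
Step 2: +4 new -> 8 infected
Step 3: +5 new -> 13 infected
Step 4: +7 new -> 20 infected
Step 5: +6 new -> 26 infected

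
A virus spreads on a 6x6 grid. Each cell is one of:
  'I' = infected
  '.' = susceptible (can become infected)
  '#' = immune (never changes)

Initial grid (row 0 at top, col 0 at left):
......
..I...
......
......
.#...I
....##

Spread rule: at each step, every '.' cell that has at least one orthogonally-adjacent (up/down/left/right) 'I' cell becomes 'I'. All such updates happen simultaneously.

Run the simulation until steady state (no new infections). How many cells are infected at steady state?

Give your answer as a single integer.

Answer: 33

Derivation:
Step 0 (initial): 2 infected
Step 1: +6 new -> 8 infected
Step 2: +10 new -> 18 infected
Step 3: +9 new -> 27 infected
Step 4: +3 new -> 30 infected
Step 5: +2 new -> 32 infected
Step 6: +1 new -> 33 infected
Step 7: +0 new -> 33 infected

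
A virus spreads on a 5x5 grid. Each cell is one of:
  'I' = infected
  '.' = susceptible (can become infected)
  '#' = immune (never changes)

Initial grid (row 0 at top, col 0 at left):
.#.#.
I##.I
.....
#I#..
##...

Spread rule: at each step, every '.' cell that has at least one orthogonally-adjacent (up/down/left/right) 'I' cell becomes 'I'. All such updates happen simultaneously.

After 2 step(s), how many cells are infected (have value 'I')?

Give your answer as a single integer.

Answer: 12

Derivation:
Step 0 (initial): 3 infected
Step 1: +6 new -> 9 infected
Step 2: +3 new -> 12 infected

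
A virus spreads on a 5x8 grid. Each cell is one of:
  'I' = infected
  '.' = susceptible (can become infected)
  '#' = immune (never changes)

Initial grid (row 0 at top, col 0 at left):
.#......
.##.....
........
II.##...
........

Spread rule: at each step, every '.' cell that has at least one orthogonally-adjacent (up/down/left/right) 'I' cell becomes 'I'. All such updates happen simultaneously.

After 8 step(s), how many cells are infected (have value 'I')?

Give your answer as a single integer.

Answer: 34

Derivation:
Step 0 (initial): 2 infected
Step 1: +5 new -> 7 infected
Step 2: +3 new -> 10 infected
Step 3: +3 new -> 13 infected
Step 4: +3 new -> 16 infected
Step 5: +4 new -> 20 infected
Step 6: +6 new -> 26 infected
Step 7: +5 new -> 31 infected
Step 8: +3 new -> 34 infected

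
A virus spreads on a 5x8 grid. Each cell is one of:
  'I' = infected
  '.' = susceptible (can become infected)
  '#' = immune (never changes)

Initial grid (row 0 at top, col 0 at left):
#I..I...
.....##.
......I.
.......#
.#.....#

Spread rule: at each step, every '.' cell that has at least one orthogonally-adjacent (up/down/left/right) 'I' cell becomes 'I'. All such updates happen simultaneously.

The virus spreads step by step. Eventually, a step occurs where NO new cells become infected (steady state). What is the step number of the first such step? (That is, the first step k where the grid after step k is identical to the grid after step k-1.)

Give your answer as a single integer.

Step 0 (initial): 3 infected
Step 1: +8 new -> 11 infected
Step 2: +9 new -> 20 infected
Step 3: +7 new -> 27 infected
Step 4: +4 new -> 31 infected
Step 5: +3 new -> 34 infected
Step 6: +0 new -> 34 infected

Answer: 6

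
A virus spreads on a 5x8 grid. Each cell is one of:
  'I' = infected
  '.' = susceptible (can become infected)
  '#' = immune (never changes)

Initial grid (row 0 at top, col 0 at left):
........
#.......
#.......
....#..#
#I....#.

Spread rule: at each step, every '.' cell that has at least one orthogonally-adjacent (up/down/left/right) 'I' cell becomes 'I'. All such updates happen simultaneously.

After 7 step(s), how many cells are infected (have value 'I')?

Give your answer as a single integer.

Step 0 (initial): 1 infected
Step 1: +2 new -> 3 infected
Step 2: +4 new -> 7 infected
Step 3: +4 new -> 11 infected
Step 4: +4 new -> 15 infected
Step 5: +5 new -> 20 infected
Step 6: +4 new -> 24 infected
Step 7: +3 new -> 27 infected

Answer: 27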